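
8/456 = 1/57 = 0.02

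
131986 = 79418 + 52568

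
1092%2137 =1092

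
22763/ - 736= - 22763/736 = - 30.93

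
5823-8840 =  - 3017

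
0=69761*0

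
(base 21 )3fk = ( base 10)1658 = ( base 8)3172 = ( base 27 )27B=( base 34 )1eq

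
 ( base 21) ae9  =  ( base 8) 11151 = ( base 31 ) 4S1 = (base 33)4AR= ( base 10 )4713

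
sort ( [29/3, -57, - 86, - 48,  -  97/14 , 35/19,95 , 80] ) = [-86, - 57, - 48,- 97/14, 35/19,29/3, 80, 95 ]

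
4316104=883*4888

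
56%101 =56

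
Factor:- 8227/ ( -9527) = 7^( - 1 )*19^1*433^1*1361^( - 1 )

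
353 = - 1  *( - 353 )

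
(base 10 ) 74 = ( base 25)2o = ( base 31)2C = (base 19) 3H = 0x4A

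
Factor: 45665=5^1*9133^1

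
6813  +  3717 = 10530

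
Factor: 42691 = 11^1* 3881^1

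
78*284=22152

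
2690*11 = 29590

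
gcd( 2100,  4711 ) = 7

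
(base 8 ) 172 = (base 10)122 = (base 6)322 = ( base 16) 7A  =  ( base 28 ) 4A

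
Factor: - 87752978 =  -  2^1*587^1 * 74747^1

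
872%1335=872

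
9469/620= 15+169/620  =  15.27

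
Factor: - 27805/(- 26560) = 67/64  =  2^(-6 )*67^1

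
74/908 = 37/454 = 0.08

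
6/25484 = 3/12742=0.00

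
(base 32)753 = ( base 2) 1110010100011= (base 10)7331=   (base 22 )F35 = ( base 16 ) 1ca3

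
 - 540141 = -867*623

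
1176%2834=1176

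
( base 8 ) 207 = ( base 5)1020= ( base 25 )5a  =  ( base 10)135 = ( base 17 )7G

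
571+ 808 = 1379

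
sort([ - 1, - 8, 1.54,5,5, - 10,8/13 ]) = [ - 10, - 8 , - 1,8/13 , 1.54,5,5 ] 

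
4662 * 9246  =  43104852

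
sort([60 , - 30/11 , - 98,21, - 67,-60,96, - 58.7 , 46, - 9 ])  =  [ - 98, - 67, - 60, - 58.7, - 9, - 30/11, 21 , 46, 60, 96] 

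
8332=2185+6147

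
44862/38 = 22431/19 = 1180.58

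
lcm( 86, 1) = 86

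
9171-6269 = 2902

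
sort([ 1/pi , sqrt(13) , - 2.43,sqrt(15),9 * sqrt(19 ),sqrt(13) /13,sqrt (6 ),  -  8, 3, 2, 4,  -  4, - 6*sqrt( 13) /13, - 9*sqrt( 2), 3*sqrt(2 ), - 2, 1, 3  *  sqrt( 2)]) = [ - 9 *sqrt( 2 ), - 8,- 4,  -  2.43, - 2, - 6*sqrt(  13)/13,sqrt ( 13) /13,1/pi, 1,2,sqrt(6 ), 3, sqrt (13 ), sqrt ( 15) , 4,3*sqrt(2 ) , 3 *sqrt( 2 ),9*sqrt( 19)]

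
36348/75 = 484 + 16/25 = 484.64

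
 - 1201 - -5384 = 4183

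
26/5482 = 13/2741 = 0.00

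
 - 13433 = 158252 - 171685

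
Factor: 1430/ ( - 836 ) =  - 2^( - 1) * 5^1*13^1*19^( - 1 ) = - 65/38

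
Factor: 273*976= 2^4*3^1 * 7^1*13^1*61^1 = 266448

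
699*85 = 59415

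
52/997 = 52/997 = 0.05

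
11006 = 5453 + 5553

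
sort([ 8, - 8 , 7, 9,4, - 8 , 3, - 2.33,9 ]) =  [ - 8, - 8, - 2.33,  3, 4,7, 8 , 9, 9]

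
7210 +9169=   16379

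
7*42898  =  300286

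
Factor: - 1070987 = -1070987^1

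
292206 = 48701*6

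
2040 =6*340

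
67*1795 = 120265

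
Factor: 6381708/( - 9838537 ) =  - 2^2*3^1*179^1*223^ ( - 1 )*2971^1*44119^(  -  1) 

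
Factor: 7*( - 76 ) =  - 532 = - 2^2*7^1*19^1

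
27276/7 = 27276/7 = 3896.57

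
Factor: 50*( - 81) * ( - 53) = 214650 =2^1*3^4*5^2*  53^1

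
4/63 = 4/63 = 0.06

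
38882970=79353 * 490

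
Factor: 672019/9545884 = 2^ (-2) * 672019^1*2386471^( - 1 )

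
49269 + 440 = 49709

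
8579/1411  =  8579/1411 =6.08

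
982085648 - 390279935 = 591805713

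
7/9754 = 7/9754 = 0.00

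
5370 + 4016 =9386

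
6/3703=6/3703= 0.00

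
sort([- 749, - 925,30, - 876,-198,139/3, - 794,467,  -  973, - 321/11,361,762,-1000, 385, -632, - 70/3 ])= [  -  1000,-973, - 925, - 876, -794, - 749, - 632, - 198,-321/11, - 70/3,30,139/3,361,  385,  467,762 ] 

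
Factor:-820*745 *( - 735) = 449011500 = 2^2 * 3^1*5^3 * 7^2*41^1 * 149^1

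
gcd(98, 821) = 1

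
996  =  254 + 742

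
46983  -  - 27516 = 74499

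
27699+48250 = 75949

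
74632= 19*3928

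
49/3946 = 49/3946 = 0.01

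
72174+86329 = 158503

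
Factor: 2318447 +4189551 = 2^1*7^1*464857^1 = 6507998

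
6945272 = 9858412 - 2913140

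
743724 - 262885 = 480839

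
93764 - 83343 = 10421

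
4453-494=3959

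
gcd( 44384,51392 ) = 2336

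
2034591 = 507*4013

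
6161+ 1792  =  7953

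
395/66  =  395/66  =  5.98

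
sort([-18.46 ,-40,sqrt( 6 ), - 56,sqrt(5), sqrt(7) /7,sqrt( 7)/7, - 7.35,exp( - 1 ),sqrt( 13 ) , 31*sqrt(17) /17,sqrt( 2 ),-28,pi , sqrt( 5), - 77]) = [ - 77,- 56, - 40 , - 28, - 18.46, - 7.35, exp(-1), sqrt( 7) /7, sqrt( 7 )/7, sqrt( 2), sqrt(5),sqrt( 5) , sqrt( 6),pi, sqrt( 13) , 31*sqrt(17)/17] 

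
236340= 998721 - 762381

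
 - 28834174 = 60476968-89311142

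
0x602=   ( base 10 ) 1538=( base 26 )274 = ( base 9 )2088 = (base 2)11000000010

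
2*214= 428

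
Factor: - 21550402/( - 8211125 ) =2^1*5^(-3)*13^( - 1)*23^2 * 31^(  -  1)*163^( - 1)*20369^1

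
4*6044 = 24176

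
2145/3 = 715= 715.00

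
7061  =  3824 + 3237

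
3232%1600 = 32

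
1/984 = 1/984 = 0.00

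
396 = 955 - 559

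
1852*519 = 961188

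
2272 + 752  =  3024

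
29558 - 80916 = -51358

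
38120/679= 56+96/679 = 56.14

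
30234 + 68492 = 98726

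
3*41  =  123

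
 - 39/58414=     -  1 + 58375/58414 = -  0.00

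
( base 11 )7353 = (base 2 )10011000001010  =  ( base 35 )7x8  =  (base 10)9738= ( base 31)a44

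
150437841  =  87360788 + 63077053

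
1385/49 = 1385/49 = 28.27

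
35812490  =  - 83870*( - 427)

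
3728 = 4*932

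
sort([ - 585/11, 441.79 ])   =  [ - 585/11,441.79]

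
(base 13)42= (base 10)54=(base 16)36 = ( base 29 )1p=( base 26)22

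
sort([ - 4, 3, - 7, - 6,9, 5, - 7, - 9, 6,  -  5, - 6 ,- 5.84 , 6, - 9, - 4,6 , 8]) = [ - 9, - 9,-7,- 7,-6, - 6, - 5.84, - 5, - 4 ,-4,3,5,6, 6,6 , 8, 9 ] 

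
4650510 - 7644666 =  - 2994156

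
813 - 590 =223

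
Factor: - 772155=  - 3^2*5^1*17159^1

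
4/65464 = 1/16366 = 0.00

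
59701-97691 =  - 37990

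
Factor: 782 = 2^1*17^1*23^1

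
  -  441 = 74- 515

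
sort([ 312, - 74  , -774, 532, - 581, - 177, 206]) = [ -774, -581, - 177, - 74,206,312 , 532]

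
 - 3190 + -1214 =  - 4404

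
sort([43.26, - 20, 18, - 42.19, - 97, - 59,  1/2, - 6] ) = [ - 97, - 59, - 42.19, - 20  , - 6,1/2,  18, 43.26 ] 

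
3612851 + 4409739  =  8022590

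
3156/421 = 3156/421 = 7.50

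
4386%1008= 354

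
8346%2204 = 1734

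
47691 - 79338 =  - 31647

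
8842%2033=710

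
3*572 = 1716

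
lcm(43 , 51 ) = 2193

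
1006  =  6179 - 5173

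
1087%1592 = 1087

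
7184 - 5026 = 2158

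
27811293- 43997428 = - 16186135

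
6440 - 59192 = -52752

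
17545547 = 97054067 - 79508520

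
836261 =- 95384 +931645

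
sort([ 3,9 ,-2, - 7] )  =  [ - 7, - 2,3 , 9 ] 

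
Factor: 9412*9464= 89075168=2^5*7^1 * 13^3*181^1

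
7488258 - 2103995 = 5384263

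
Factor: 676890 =2^1*3^3*5^1*23^1*109^1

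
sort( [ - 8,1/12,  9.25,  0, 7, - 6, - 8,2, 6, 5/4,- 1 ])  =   [- 8, - 8,  -  6, - 1,0,  1/12, 5/4,2,  6, 7,  9.25]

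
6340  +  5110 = 11450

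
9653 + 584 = 10237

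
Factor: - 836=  - 2^2*11^1*19^1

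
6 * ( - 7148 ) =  - 42888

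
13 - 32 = - 19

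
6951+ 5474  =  12425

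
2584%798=190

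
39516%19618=280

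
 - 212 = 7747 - 7959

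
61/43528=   61/43528  =  0.00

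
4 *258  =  1032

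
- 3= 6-9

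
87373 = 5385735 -5298362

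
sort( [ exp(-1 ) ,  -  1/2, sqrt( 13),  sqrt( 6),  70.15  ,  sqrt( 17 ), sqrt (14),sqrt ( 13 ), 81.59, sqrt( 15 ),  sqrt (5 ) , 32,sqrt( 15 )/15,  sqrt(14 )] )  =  [ - 1/2 , sqrt( 15) /15,  exp(-1),  sqrt( 5),sqrt(6 ),sqrt ( 13 ),  sqrt(13),sqrt( 14 ),  sqrt( 14 ), sqrt( 15 ),sqrt (17), 32 , 70.15, 81.59 ] 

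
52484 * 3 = 157452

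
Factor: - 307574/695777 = - 2^1*29^1*5303^1 * 695777^( - 1 )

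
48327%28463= 19864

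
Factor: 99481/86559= 3^(-1)  *11^( - 1 )* 43^ ( - 1)*53^1*61^( - 1)*1877^1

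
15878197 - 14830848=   1047349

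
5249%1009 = 204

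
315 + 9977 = 10292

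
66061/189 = 349+100/189 = 349.53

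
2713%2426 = 287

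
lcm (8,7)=56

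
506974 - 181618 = 325356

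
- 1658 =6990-8648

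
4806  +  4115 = 8921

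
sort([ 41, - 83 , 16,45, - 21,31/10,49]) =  [ - 83  , - 21,31/10 , 16,41,45, 49]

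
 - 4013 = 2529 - 6542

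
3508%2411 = 1097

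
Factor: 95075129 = 163^1 *467^1*1249^1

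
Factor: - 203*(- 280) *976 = 55475840 = 2^7*5^1*7^2*29^1*61^1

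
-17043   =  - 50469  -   - 33426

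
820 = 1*820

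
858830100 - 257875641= 600954459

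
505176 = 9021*56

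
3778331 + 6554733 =10333064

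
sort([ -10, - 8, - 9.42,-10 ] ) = [- 10, - 10,-9.42, - 8] 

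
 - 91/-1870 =91/1870 =0.05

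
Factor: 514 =2^1*257^1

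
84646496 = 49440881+35205615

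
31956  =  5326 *6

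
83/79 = 1+4/79= 1.05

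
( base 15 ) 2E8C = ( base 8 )23460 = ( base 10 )10032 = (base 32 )9pg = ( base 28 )cm8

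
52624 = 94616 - 41992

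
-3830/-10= 383  +  0/1 = 383.00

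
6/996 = 1/166=0.01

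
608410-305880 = 302530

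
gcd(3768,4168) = 8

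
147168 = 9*16352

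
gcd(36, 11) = 1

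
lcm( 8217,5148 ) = 427284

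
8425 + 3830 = 12255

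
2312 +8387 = 10699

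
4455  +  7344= 11799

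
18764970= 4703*3990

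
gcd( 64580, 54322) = 2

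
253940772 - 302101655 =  - 48160883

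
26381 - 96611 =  - 70230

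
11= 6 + 5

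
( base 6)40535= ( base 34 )4mf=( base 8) 12413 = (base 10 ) 5387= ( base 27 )7AE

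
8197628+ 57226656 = 65424284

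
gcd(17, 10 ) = 1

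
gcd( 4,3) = 1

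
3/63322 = 3/63322 = 0.00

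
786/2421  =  262/807= 0.32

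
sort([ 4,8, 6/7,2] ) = [ 6/7,2,4 , 8 ] 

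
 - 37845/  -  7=37845/7 = 5406.43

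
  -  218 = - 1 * 218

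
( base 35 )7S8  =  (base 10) 9563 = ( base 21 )10e8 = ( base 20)13i3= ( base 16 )255B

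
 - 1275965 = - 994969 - 280996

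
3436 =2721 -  - 715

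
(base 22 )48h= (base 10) 2129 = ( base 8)4121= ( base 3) 2220212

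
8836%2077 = 528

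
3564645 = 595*5991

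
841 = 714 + 127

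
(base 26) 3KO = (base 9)3467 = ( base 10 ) 2572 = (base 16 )A0C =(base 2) 101000001100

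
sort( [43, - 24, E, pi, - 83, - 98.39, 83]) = [ - 98.39, - 83 , - 24, E,pi, 43, 83]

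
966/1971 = 322/657= 0.49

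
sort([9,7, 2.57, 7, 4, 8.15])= [ 2.57,4, 7 , 7, 8.15, 9]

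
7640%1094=1076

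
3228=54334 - 51106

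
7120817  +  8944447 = 16065264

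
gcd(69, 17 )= 1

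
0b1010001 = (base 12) 69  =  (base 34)2d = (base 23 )3C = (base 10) 81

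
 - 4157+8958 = 4801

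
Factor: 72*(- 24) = - 1728 = - 2^6*3^3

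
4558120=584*7805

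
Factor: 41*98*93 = 373674 = 2^1*3^1*7^2* 31^1*41^1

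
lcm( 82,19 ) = 1558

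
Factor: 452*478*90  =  2^4*3^2*5^1*113^1*239^1  =  19445040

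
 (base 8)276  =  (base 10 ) 190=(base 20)9a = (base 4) 2332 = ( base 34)5K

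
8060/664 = 2015/166 =12.14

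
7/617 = 7/617 =0.01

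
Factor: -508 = - 2^2 * 127^1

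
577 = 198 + 379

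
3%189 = 3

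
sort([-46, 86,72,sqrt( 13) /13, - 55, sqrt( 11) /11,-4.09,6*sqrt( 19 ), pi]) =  [ - 55, - 46, - 4.09, sqrt( 13 )/13,sqrt( 11)/11,pi,6*sqrt( 19),  72,86 ]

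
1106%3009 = 1106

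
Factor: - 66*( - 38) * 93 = 2^2*3^2*11^1*19^1*31^1 = 233244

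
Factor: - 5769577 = -11^1*524507^1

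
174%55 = 9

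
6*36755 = 220530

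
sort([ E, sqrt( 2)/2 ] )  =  [ sqrt(2 ) /2, E] 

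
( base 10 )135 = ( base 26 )55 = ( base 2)10000111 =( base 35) 3U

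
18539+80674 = 99213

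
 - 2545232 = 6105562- 8650794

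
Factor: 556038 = 2^1*3^3*7^1*1471^1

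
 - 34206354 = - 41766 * 819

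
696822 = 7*99546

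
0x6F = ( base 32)3f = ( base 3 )11010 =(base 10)111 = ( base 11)a1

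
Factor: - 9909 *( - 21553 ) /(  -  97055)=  - 3^3*5^(-1)*47^ (-1)*59^( - 1)*367^1*3079^1 = -30509811/13865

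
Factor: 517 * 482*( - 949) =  - 236485106 = -2^1*11^1*13^1*47^1 * 73^1* 241^1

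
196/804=49/201 = 0.24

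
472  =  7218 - 6746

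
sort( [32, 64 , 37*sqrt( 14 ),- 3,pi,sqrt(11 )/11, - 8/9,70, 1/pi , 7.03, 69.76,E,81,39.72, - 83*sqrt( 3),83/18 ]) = [-83*sqrt(3), - 3, - 8/9,sqrt(11)/11,  1/pi, E,pi, 83/18, 7.03, 32, 39.72,64,  69.76 , 70,81,  37*sqrt( 14 ) ]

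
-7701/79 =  - 98  +  41/79=   - 97.48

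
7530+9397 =16927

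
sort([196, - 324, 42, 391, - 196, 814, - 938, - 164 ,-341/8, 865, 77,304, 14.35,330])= [ - 938, - 324, - 196,-164,- 341/8, 14.35, 42, 77,196,304, 330,391 , 814, 865 ] 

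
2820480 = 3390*832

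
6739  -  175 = 6564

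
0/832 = 0 = 0.00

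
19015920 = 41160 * 462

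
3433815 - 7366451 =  - 3932636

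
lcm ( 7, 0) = 0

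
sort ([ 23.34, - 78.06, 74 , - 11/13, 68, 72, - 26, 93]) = [ - 78.06 ,-26,-11/13,23.34,68,  72,74,93]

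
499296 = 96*5201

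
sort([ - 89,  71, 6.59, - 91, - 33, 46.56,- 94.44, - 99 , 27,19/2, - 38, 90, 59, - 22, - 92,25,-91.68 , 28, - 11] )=[ - 99, - 94.44 ,-92  , - 91.68, - 91, - 89, - 38, - 33, - 22, -11, 6.59,19/2, 25, 27, 28, 46.56 , 59, 71,90 ] 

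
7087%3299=489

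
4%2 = 0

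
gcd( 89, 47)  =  1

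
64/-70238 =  - 32/35119 = -  0.00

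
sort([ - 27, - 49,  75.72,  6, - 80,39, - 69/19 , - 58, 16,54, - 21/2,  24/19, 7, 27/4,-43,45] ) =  [ - 80, - 58,-49, - 43, - 27, - 21/2,- 69/19,24/19,6,27/4,7,  16,  39,45, 54, 75.72 ]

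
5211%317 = 139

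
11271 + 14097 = 25368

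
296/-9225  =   - 1+ 8929/9225 = - 0.03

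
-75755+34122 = - 41633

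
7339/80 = 7339/80 = 91.74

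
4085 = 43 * 95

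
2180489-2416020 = - 235531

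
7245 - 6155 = 1090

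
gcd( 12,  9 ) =3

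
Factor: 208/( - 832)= - 2^ ( -2 ) = - 1/4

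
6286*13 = 81718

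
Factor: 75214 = 2^1*37607^1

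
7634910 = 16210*471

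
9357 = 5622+3735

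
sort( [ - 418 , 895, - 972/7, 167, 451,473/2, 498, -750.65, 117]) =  [-750.65, - 418, - 972/7, 117,  167,473/2,  451,498,895]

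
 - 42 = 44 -86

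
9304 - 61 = 9243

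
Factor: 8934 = 2^1*3^1*1489^1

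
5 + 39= 44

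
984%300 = 84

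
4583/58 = 79+1/58= 79.02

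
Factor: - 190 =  - 2^1*5^1*19^1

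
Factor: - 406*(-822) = 2^2*3^1*7^1*29^1 * 137^1   =  333732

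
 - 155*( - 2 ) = 310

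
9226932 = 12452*741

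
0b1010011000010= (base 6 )40334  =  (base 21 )c11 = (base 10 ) 5314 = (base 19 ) EDD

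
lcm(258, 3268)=9804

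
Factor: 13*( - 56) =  - 728 = - 2^3*7^1 * 13^1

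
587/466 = 1 + 121/466 =1.26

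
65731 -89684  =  -23953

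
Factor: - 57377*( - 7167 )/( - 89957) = - 3^1*7^( - 1)*71^(-1 )*317^1*2389^1 = - 2271939/497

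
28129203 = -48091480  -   - 76220683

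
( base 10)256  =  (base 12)194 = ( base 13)169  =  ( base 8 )400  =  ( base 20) cg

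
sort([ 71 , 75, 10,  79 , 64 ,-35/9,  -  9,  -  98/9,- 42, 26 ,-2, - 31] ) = [ - 42,-31 ,-98/9, -9, - 35/9, - 2, 10,26 , 64,  71, 75 , 79] 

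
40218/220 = 20109/110 = 182.81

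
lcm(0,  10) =0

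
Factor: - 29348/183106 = - 46/287 = - 2^1* 7^ ( - 1) * 23^1*41^( - 1)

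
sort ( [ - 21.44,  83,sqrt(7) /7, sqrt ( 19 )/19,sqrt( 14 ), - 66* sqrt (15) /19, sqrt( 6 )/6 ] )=[ - 21.44,- 66 * sqrt(15) /19, sqrt(19)/19, sqrt( 7)/7, sqrt(6)/6, sqrt(14),83]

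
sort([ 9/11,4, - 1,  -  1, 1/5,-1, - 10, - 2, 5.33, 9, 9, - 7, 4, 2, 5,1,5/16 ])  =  [ - 10, - 7, - 2, - 1, - 1, - 1,1/5,  5/16, 9/11, 1,2, 4, 4  ,  5,5.33, 9,9 ]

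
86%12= 2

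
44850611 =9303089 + 35547522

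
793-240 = 553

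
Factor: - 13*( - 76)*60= 2^4*3^1*5^1*13^1  *  19^1 =59280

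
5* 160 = 800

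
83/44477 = 83/44477 = 0.00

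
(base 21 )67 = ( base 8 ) 205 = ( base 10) 133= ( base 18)77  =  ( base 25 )58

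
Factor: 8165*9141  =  74636265 = 3^1*5^1*11^1 * 23^1*71^1 * 277^1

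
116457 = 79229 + 37228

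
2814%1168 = 478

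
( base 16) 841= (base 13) C67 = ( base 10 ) 2113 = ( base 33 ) 1v1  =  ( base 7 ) 6106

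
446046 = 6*74341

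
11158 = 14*797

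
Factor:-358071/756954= - 2^ ( - 1)*3^( - 1 )*7^1*11^( - 1 )*17^2*59^1*3823^(-1) = - 119357/252318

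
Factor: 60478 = 2^1*11^1*2749^1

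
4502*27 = 121554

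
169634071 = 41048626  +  128585445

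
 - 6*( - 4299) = 25794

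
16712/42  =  397+19/21 = 397.90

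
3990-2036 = 1954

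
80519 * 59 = 4750621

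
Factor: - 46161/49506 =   -  69/74 = - 2^(-1)*3^1*23^1*37^( - 1)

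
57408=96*598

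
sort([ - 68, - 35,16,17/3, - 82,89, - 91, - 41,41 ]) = [ - 91  , - 82, -68,-41, - 35, 17/3, 16,41, 89 ]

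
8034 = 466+7568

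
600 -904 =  - 304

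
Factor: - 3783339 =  - 3^2 * 7^2*23^1*373^1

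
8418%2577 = 687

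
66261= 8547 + 57714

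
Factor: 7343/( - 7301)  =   - 1049/1043 = - 7^( - 1)*149^(- 1 )*1049^1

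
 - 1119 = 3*( - 373)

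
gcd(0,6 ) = 6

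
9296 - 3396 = 5900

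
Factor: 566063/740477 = 37^1*15299^1 * 740477^( - 1 )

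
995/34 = 29+9/34 = 29.26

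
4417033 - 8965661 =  - 4548628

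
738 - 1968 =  - 1230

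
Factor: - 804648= - 2^3*3^1*13^1*2579^1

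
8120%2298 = 1226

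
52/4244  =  13/1061 = 0.01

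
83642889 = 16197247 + 67445642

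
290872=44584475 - 44293603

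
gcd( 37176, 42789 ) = 3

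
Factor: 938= 2^1*7^1*67^1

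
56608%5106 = 442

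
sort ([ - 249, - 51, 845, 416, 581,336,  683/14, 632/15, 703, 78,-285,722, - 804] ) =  [ - 804, - 285, - 249, - 51, 632/15 , 683/14 , 78,336 , 416,581,703,722, 845]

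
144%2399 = 144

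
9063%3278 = 2507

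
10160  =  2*5080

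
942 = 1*942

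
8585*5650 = 48505250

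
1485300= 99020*15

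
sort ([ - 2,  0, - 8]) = [ - 8  ,-2, 0] 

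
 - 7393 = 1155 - 8548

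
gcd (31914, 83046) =6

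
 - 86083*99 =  - 8522217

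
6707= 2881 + 3826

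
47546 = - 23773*(-2 ) 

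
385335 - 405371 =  - 20036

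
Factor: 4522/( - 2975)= - 38/25=- 2^1*5^ ( - 2 )*19^1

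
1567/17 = 1567/17 =92.18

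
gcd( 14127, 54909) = 3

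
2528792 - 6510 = 2522282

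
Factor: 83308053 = 3^1*37^1* 463^1*1621^1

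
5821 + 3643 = 9464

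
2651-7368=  - 4717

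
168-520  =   - 352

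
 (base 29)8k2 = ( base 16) 1c8e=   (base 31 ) 7ip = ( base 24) CGE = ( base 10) 7310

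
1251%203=33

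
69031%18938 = 12217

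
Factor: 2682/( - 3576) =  - 2^( - 2)*3^1  =  -3/4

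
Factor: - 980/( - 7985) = 196/1597 = 2^2*7^2*1597^(  -  1)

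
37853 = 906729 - 868876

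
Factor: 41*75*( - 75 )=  - 230625 =-3^2*5^4*41^1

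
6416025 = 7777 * 825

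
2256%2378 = 2256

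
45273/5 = 45273/5 = 9054.60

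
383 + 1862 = 2245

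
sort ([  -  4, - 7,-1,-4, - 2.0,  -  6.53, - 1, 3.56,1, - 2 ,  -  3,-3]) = [  -  7 ,  -  6.53,  -  4 ,  -  4, - 3, - 3, - 2.0,-2,- 1 ,-1,  1, 3.56]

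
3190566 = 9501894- 6311328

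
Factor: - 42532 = -2^2*7^3 * 31^1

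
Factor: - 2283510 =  - 2^1* 3^1*5^1*103^1*739^1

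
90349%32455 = 25439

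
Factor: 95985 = 3^5*5^1*79^1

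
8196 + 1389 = 9585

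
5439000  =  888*6125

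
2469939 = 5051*489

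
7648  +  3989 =11637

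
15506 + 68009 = 83515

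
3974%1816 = 342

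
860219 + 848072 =1708291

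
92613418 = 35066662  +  57546756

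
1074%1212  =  1074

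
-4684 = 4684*( - 1 ) 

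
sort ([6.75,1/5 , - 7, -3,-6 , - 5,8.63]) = [ - 7, - 6, - 5 ,  -  3,1/5,  6.75,8.63] 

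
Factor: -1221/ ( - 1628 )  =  3/4= 2^( - 2 )*3^1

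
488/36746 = 244/18373 = 0.01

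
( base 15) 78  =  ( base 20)5d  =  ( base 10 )113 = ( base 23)4l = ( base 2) 1110001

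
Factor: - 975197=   -  43^1 * 22679^1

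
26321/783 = 26321/783  =  33.62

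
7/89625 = 7/89625 = 0.00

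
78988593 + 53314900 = 132303493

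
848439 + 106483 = 954922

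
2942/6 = 1471/3 = 490.33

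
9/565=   9/565 = 0.02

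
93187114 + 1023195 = 94210309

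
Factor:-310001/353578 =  - 2^(- 1)*41^1 * 7561^1*176789^ ( -1) 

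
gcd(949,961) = 1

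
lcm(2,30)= 30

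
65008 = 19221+45787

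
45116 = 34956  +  10160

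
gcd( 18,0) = 18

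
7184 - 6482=702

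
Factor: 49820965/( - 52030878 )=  - 2^( - 1)*3^ (-1)* 5^1*17^1*2833^(-1 )*3061^ ( - 1)*586129^1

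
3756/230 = 1878/115 = 16.33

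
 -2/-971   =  2/971 = 0.00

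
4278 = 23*186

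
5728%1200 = 928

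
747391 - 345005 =402386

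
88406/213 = 88406/213=415.05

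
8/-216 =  - 1/27 = - 0.04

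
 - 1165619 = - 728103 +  - 437516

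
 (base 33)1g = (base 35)1E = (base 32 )1H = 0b110001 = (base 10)49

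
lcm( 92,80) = 1840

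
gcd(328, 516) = 4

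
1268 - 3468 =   -  2200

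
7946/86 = 92 + 17/43 = 92.40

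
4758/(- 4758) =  - 1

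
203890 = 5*40778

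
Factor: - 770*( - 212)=2^3*5^1*7^1*11^1*53^1  =  163240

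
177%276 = 177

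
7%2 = 1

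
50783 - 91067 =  - 40284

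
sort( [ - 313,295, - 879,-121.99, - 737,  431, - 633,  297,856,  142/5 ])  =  [ - 879, - 737 , - 633, - 313 , -121.99,142/5,  295,297,431,856 ] 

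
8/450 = 4/225= 0.02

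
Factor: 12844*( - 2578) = -2^3*13^2*19^1*1289^1 = -33111832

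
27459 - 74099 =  - 46640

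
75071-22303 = 52768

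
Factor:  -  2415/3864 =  - 2^( - 3) * 5^1 = - 5/8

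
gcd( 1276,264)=44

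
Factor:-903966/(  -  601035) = 2^1*5^(-1 )*7^1*17^( - 1)*2357^( - 1) *21523^1  =  301322/200345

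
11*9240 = 101640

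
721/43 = 16 + 33/43   =  16.77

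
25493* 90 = 2294370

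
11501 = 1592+9909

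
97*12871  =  1248487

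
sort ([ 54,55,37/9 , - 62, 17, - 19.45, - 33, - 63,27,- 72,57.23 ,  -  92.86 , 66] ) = [ - 92.86, - 72, - 63 ,  -  62, - 33, - 19.45,37/9, 17,  27,54,55,57.23,  66] 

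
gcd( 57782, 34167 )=1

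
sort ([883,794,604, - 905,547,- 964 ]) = [- 964,  -  905, 547,604, 794,883]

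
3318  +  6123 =9441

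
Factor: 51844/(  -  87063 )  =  - 2^2*3^ ( - 1)*13^1 * 997^1 * 29021^( - 1)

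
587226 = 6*97871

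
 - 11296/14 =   -  5648/7  =  - 806.86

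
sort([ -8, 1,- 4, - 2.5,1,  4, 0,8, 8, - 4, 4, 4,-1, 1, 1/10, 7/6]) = [-8, - 4, - 4, - 2.5, - 1, 0,1/10,1,1, 1,7/6, 4, 4, 4, 8, 8]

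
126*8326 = 1049076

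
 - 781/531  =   - 781/531 = - 1.47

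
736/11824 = 46/739 = 0.06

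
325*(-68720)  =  -22334000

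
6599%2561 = 1477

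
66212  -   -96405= 162617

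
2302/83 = 27+61/83 = 27.73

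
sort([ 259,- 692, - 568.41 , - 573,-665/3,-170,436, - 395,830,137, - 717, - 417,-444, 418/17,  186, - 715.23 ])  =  [  -  717,  -  715.23,  -  692,-573,-568.41, - 444,-417,-395, - 665/3 , - 170, 418/17,137, 186, 259, 436, 830] 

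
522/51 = 174/17 = 10.24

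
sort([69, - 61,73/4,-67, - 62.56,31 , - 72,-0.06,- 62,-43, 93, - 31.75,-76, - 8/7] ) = [ - 76,  -  72,-67, - 62.56, - 62,-61, - 43, - 31.75,  -  8/7, - 0.06,73/4, 31, 69,93] 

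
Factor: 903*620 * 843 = 2^2*3^2*5^1*7^1*31^1*43^1  *281^1 =471961980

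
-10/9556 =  - 5/4778 = - 0.00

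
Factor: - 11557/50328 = -2^(  -  3)*3^(  -  3)*7^1 * 13^1 * 127^1 * 233^(-1 )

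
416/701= 416/701 = 0.59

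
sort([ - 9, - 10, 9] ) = [ - 10, - 9,9 ] 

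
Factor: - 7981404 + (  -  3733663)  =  -11715067 =- 7^2*13^1*53^1*347^1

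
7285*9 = 65565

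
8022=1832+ 6190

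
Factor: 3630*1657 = 6014910 = 2^1*3^1* 5^1*11^2 * 1657^1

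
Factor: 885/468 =295/156 = 2^( - 2)*3^( - 1) *5^1*13^ ( - 1 )*59^1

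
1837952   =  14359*128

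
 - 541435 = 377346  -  918781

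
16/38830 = 8/19415   =  0.00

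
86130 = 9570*9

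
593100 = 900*659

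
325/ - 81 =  - 5 + 80/81 = -4.01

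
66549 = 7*9507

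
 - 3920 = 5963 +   -  9883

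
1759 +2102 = 3861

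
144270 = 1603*90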